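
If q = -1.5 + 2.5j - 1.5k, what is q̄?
-1.5 - 2.5j + 1.5k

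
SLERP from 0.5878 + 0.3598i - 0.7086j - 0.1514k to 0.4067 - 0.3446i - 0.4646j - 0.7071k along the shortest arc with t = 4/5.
0.4843 - 0.2087i - 0.5619j - 0.6373k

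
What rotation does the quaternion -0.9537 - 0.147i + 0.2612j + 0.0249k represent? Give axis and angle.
axis = (-0.4888, 0.8685, 0.0828), θ = 325°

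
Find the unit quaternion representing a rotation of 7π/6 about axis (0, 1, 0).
-0.2588 + 0.9659j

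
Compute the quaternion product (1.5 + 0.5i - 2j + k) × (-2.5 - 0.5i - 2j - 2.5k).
-5 + 5i + 2.75j - 8.25k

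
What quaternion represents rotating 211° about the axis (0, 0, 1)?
-0.2672 + 0.9636k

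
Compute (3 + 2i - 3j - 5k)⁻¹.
0.0638 - 0.0426i + 0.0638j + 0.1064k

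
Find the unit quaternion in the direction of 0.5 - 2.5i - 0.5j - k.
0.1796 - 0.898i - 0.1796j - 0.3592k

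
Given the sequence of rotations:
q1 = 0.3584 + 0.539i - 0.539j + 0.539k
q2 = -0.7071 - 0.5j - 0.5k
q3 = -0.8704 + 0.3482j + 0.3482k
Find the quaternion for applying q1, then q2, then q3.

q2 · q1 = -0.2534 - 0.9201i - 0.0676j - 0.2908k
q3 · q2 · q1 = 0.3454 + 0.7231i - 0.3498j + 0.4853k
0.3454 + 0.7231i - 0.3498j + 0.4853k


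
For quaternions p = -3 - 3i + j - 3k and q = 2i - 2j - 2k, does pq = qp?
No: pq = 2 - 14i - 6j + 10k ≠ 2 + 2i + 18j + 2k = qp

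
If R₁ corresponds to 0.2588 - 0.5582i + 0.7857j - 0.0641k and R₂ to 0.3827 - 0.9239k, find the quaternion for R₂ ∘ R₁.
0.0398 + 0.5123i + 0.8164j - 0.2636k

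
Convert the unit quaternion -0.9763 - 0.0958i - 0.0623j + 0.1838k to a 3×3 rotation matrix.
[[0.9247, 0.3708, 0.0864], [-0.347, 0.9141, -0.21], [-0.1569, 0.1642, 0.9739]]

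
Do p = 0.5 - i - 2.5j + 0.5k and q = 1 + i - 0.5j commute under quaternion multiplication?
No: pq = 0.25 - 0.25i - 2.25j + 3.5k ≠ 0.25 - 0.75i - 3.25j - 2.5k = qp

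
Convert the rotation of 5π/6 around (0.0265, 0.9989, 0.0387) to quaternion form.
0.2588 + 0.0256i + 0.9649j + 0.0374k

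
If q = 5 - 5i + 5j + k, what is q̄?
5 + 5i - 5j - k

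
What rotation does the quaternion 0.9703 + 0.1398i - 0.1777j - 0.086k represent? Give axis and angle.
axis = (0.5779, -0.7346, -0.3555), θ = 28°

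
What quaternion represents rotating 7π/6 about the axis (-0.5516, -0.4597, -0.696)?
-0.2588 - 0.5328i - 0.444j - 0.6723k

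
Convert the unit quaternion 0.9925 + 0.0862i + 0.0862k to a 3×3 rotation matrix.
[[0.9851, -0.1711, 0.0149], [0.1711, 0.9703, -0.1711], [0.0149, 0.1711, 0.9851]]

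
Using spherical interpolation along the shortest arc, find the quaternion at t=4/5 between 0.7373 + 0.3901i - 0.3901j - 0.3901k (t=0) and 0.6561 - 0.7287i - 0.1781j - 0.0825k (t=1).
0.7769 - 0.5455i - 0.2607j - 0.1757k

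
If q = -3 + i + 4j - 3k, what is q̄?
-3 - i - 4j + 3k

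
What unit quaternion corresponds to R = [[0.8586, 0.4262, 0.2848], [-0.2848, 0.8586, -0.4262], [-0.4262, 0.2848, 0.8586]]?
0.9455 + 0.188i + 0.188j - 0.188k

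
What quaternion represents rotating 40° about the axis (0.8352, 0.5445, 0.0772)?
0.9397 + 0.2857i + 0.1862j + 0.0264k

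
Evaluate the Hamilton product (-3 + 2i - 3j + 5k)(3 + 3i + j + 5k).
-37 - 23i - 7j + 11k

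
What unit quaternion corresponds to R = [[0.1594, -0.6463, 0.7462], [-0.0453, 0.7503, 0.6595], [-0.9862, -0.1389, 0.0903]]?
0.7071 - 0.2823i + 0.6125j + 0.2125k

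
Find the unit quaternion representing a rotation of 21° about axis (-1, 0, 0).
0.9833 - 0.1822i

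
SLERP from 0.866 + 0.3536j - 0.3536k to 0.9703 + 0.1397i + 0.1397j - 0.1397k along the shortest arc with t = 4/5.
0.9587 + 0.1126i + 0.1847j - 0.1847k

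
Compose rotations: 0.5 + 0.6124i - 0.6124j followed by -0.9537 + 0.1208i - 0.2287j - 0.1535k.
-0.6909 - 0.6176i + 0.3757j - 0.0107k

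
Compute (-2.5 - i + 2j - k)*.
-2.5 + i - 2j + k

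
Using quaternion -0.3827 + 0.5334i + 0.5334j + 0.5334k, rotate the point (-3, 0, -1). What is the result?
(0.253, -1.46, -2.794)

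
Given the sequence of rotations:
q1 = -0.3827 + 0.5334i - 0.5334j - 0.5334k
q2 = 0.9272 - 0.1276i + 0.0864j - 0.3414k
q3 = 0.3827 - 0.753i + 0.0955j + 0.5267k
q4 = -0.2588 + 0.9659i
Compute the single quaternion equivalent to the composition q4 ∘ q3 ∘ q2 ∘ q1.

q2 · q1 = -0.4228 + 0.3152i - 0.7778j - 0.3419k
q3 · q2 · q1 = 0.3299 + 0.816i - 0.4295j + 0.202k
q4 · q3 · q2 · q1 = -0.8736 + 0.1075i - 0.084j - 0.4671k
-0.8736 + 0.1075i - 0.084j - 0.4671k


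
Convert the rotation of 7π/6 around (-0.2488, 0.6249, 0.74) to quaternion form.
-0.2588 - 0.2403i + 0.6036j + 0.7148k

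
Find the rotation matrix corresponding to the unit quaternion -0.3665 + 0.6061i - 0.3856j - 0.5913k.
[[0.0034, -0.9008, -0.4341], [-0.034, -0.434, 0.9003], [-0.9994, 0.0117, -0.0321]]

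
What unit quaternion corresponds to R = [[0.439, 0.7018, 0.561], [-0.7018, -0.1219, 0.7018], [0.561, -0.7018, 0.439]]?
0.6626 - 0.5296i - 0.5296k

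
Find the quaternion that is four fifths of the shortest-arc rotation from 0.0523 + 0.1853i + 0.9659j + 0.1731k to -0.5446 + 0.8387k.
-0.4883 + 0.0535i + 0.2788j + 0.8252k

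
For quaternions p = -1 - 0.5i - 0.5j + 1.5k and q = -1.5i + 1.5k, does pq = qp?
No: pq = -3 + 0.75i - 1.5j - 2.25k ≠ -3 + 2.25i + 1.5j - 0.75k = qp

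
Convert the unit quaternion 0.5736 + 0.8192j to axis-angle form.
axis = (0, 1, 0), θ = 110°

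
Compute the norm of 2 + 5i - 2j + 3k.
√42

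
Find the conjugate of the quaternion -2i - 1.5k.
2i + 1.5k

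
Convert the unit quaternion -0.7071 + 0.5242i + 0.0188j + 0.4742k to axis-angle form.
axis = (0.7413, 0.0266, 0.6706), θ = 3π/2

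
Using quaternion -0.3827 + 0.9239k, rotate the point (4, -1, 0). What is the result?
(-3.536, -2.121, 0)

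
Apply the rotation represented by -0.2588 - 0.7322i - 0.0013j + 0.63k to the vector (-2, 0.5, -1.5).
(1.134, 0.786, 2.144)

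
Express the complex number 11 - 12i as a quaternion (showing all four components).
11 - 12i + 0j + 0k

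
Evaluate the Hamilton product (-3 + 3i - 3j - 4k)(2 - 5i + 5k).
29 + 6i - j - 38k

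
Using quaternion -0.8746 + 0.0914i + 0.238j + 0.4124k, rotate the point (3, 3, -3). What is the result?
(4.957, -1.173, -1.026)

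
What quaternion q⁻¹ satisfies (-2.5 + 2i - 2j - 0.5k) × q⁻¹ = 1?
-0.1724 - 0.1379i + 0.1379j + 0.0345k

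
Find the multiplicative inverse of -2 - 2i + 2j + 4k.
-0.0714 + 0.0714i - 0.0714j - 0.1429k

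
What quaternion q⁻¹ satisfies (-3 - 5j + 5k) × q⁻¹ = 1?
-0.0508 + 0.0847j - 0.0847k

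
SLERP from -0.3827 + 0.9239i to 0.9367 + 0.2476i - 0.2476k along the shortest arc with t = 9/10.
-0.9648 - 0.1066i + 0.2404k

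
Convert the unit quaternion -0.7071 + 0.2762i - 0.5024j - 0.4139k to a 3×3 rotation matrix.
[[0.1526, -0.8629, 0.4819], [0.3078, 0.5048, 0.8065], [-0.9391, 0.0253, 0.3426]]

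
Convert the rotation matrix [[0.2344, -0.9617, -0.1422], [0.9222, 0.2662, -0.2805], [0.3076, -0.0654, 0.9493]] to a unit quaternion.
0.7826 + 0.0687i - 0.1437j + 0.6018k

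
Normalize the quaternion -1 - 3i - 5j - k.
-0.1667 - 0.5i - 0.8333j - 0.1667k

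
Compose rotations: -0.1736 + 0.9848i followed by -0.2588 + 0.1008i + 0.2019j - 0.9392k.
-0.0543 - 0.2724i - 0.96j - 0.0358k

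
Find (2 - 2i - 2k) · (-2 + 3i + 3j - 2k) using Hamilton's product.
-2 + 16i - 4j - 6k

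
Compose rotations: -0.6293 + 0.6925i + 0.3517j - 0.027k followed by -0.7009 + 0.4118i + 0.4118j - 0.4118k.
-0.6108i - 0.7797j + 0.1377k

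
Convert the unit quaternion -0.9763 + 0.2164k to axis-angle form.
axis = (0, 0, 1), θ = 335°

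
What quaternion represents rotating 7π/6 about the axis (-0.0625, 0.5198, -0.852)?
-0.2588 - 0.0604i + 0.5021j - 0.823k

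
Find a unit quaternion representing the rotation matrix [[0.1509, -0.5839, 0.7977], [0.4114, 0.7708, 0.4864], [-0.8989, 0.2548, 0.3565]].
0.7547 - 0.0767i + 0.562j + 0.3297k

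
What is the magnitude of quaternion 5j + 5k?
√50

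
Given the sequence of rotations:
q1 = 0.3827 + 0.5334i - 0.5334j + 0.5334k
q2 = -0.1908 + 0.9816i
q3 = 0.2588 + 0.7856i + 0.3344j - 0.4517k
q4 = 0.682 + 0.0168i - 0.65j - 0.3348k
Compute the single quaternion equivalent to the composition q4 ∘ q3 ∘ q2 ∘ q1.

q2 · q1 = -0.5966 + 0.2739i - 0.4218j - 0.6254k
q3 · q2 · q1 = -0.511 - 0.7975i + 0.0589j - 0.3153k
q4 · q3 · q2 · q1 = -0.4024 - 0.3278i + 0.6446j - 0.5613k
-0.4024 - 0.3278i + 0.6446j - 0.5613k


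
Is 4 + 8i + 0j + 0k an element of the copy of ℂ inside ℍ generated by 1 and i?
Yes. The quaternion 4 + 8i has j- and k-coefficients y = z = 0, so it lies in the complex subalgebra spanned by 1 and i.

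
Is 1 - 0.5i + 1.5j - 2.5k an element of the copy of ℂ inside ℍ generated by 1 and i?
No. The quaternion 1 - 0.5i + 1.5j - 2.5k has j-coefficient y = 1.5 and k-coefficient z = -2.5, not both zero, so it does not lie in the complex subalgebra spanned by 1 and i.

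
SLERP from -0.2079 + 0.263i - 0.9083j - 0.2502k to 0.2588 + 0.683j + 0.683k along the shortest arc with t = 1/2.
-0.243 + 0.1369i - 0.8284j - 0.4858k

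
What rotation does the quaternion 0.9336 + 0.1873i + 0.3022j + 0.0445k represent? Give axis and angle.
axis = (0.5227, 0.8434, 0.1242), θ = 42°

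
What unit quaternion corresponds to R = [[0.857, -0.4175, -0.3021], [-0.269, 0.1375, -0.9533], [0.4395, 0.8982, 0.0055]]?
0.7071 + 0.6546i - 0.2622j + 0.0525k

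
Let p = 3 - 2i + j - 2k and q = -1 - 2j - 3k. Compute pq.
-7 - 5i - 13j - 3k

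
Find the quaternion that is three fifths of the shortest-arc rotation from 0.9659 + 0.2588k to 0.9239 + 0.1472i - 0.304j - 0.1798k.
0.9778 + 0.0914i - 0.1888j - 0.0034k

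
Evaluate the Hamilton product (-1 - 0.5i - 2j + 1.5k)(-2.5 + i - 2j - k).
0.5 + 5.25i + 8j + 0.25k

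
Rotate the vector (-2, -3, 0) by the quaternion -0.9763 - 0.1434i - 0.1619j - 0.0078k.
(-1.989, -3, -0.22)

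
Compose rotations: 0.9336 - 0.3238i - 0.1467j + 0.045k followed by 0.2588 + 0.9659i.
0.5544 + 0.818i - 0.0814j - 0.1301k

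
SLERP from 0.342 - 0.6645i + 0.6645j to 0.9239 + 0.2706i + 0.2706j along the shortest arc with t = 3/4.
0.8954 + 0.0146i + 0.445j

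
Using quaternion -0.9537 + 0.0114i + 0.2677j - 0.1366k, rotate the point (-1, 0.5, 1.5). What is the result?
(-1.717, 0.137, 0.73)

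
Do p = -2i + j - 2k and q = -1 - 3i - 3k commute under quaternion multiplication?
No: pq = -12 - i - j + 5k ≠ -12 + 5i - j - k = qp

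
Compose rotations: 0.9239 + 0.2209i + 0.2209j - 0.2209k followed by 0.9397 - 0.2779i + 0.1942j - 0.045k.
0.8767 - 0.0821i + 0.3157j - 0.3534k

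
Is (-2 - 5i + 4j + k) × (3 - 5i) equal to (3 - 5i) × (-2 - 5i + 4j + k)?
No: pq = -31 - 5i + 7j + 23k ≠ -31 - 5i + 17j - 17k = qp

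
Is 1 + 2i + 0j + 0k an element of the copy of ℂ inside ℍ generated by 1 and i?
Yes. The quaternion 1 + 2i has j- and k-coefficients y = z = 0, so it lies in the complex subalgebra spanned by 1 and i.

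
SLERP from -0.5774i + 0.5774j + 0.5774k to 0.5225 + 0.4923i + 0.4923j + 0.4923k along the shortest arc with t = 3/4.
0.447 + 0.2314i + 0.611j + 0.611k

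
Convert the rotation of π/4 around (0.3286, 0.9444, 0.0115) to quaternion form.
0.9239 + 0.1257i + 0.3614j + 0.0044k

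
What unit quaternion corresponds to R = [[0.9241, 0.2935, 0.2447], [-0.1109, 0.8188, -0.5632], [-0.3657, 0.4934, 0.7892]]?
0.9397 + 0.2811i + 0.1624j - 0.1076k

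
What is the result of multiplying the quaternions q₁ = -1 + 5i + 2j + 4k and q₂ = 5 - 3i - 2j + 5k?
-6 + 46i - 25j + 11k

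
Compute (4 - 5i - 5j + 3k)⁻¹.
0.0533 + 0.0667i + 0.0667j - 0.04k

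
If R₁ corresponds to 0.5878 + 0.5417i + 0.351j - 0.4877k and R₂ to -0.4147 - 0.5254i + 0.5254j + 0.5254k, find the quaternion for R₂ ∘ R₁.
0.1127 - 0.9741i + 0.1916j + 0.0421k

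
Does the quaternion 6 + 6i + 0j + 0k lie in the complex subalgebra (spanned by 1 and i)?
Yes. The quaternion 6 + 6i has j- and k-coefficients y = z = 0, so it lies in the complex subalgebra spanned by 1 and i.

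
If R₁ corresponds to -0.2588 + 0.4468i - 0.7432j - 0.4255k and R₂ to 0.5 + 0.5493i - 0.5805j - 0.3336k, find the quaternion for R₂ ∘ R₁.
-0.9482 + 0.0803i - 0.1367j - 0.2753k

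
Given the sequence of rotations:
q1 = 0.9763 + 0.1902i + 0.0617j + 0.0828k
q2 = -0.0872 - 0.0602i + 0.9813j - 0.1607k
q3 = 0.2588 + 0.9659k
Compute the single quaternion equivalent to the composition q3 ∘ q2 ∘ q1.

q2 · q1 = -0.1209 + 0.0158i + 0.9271j - 0.3545k
q3 · q2 · q1 = 0.3111 - 0.8914i + 0.2552j - 0.2085k
0.3111 - 0.8914i + 0.2552j - 0.2085k


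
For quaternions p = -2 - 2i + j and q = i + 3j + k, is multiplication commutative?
No: pq = -1 - i - 4j - 9k ≠ -1 - 3i - 8j + 5k = qp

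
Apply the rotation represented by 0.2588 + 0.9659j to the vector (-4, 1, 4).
(5.464, 1, -1.464)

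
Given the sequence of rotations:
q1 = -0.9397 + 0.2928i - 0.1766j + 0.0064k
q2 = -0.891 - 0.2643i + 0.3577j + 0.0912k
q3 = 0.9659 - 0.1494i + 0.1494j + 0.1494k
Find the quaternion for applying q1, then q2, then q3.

q2 · q1 = 0.9772 + 0.0059i - 0.1504j - 0.1495k
q3 · q2 · q1 = 0.9896 - 0.1402i - 0.0207j + 0.0232k
0.9896 - 0.1402i - 0.0207j + 0.0232k


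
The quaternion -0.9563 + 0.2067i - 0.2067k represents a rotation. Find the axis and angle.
axis = (√2/2, 0, -√2/2), θ = 326°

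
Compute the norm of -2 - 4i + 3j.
√29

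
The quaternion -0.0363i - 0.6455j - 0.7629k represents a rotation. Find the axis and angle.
axis = (-0.0363, -0.6455, -0.7629), θ = π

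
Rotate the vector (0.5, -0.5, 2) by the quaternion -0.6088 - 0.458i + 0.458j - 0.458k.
(0.293, -1.966, 0.741)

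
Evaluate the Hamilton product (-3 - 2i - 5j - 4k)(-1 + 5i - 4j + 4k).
9 - 49i + 5j + 25k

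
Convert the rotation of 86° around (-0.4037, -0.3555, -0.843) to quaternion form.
0.7314 - 0.2753i - 0.2425j - 0.5749k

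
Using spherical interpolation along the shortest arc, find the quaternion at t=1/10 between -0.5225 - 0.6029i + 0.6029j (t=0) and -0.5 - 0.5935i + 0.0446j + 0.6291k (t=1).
-0.539 - 0.6238i + 0.5614j + 0.0715k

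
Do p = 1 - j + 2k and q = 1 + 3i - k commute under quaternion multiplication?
No: pq = 3 + 4i + 5j + 4k ≠ 3 + 2i - 7j - 2k = qp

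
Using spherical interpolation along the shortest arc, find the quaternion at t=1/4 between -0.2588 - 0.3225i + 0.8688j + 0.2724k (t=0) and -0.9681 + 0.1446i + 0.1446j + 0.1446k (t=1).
-0.5232 - 0.2249i + 0.7748j + 0.2743k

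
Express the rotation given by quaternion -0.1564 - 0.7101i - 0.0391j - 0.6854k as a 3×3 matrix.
[[0.0574, -0.1589, 0.9856], [0.2699, -0.948, -0.1685], [0.9612, 0.2757, -0.0115]]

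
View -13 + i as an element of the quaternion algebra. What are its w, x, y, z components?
-13 + i + 0j + 0k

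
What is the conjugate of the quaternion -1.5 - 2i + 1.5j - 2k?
-1.5 + 2i - 1.5j + 2k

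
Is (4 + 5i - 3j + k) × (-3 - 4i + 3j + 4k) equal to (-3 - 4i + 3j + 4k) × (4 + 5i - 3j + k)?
No: pq = 13 - 46i - 3j + 16k ≠ 13 - 16i + 45j + 10k = qp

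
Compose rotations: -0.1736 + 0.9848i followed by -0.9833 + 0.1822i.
-0.0087 - i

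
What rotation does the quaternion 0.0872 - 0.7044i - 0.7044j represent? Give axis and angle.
axis = (-√2/2, -√2/2, 0), θ = 170°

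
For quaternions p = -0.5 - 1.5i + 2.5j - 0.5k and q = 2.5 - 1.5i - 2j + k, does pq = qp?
No: pq = 2 - 1.5i + 9.5j + 5k ≠ 2 - 4.5i + 5j - 8.5k = qp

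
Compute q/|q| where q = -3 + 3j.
-0.7071 + 0.7071j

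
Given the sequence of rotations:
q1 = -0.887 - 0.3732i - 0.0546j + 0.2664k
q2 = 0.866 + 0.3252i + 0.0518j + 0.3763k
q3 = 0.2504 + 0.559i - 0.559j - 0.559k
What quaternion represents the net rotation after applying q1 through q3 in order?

q2 · q1 = -0.7442 - 0.5773i - 0.3203j - 0.1015k
q3 · q2 · q1 = -0.0994 - 0.6829i + 0.7153j - 0.1112k
-0.0994 - 0.6829i + 0.7153j - 0.1112k


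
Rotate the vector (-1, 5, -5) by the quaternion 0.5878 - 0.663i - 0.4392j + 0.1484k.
(5.035, -3.618, -3.544)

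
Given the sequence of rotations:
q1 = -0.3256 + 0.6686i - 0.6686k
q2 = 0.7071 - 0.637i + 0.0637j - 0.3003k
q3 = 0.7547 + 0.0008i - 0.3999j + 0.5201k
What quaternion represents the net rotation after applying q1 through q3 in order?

q2 · q1 = -0.0051 + 0.6376i - 0.6474j - 0.4176k
q3 · q2 · q1 = -0.0461 + 0.9849i - 0.1546j - 0.0634k
-0.0461 + 0.9849i - 0.1546j - 0.0634k


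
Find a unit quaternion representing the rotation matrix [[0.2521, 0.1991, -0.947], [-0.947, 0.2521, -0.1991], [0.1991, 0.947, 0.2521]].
0.6626 + 0.4324i - 0.4324j - 0.4324k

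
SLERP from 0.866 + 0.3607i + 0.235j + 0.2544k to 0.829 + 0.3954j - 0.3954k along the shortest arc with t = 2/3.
0.9024 + 0.1319i + 0.3653j - 0.1864k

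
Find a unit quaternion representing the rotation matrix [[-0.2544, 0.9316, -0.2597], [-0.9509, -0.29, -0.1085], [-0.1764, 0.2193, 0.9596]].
0.5948 + 0.1378i - 0.035j - 0.7912k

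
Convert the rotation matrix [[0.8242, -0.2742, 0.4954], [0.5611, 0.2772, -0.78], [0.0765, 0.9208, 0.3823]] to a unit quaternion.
0.788 + 0.5396i + 0.1329j + 0.265k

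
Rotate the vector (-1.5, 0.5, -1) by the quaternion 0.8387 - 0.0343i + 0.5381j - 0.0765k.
(-1.476, 0.766, 0.858)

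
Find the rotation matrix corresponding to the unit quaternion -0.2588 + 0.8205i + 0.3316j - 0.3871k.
[[0.4804, 0.3438, -0.8069], [0.7445, -0.6461, 0.168], [-0.4636, -0.6814, -0.5664]]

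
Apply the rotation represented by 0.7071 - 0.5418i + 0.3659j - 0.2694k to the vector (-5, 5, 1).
(-2.204, 5.795, -3.544)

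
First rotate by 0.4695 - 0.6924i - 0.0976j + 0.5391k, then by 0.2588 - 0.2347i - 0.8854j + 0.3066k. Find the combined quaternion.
-0.2927 - 0.7368i - 0.5267j - 0.3067k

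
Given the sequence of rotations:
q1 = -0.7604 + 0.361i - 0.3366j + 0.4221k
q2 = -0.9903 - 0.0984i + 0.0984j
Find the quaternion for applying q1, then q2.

q2 · q1 = 0.8217 - 0.2411i + 0.3j - 0.4204k
0.8217 - 0.2411i + 0.3j - 0.4204k


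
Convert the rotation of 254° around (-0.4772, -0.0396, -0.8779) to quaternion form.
-0.6018 - 0.3811i - 0.0316j - 0.7011k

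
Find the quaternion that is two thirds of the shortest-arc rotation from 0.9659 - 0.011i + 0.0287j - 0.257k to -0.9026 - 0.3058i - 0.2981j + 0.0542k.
0.9472 + 0.2044i + 0.2128j - 0.1255k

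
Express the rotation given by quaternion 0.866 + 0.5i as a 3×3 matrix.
[[1, 0, 0], [0, 0.5, -0.866], [0, 0.866, 0.5]]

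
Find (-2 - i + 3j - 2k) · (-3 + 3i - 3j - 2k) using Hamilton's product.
14 - 15i - 11j + 4k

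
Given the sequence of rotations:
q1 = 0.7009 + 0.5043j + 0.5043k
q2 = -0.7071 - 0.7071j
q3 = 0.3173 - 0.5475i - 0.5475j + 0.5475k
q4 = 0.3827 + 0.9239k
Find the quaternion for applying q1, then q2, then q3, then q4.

q2 · q1 = -0.139 - 0.3566i - 0.8522j - 0.3566k
q3 · q2 · q1 = -0.5107 + 0.6248i - 0.5848j + 0.0821k
q4 · q3 · q2 · q1 = -0.2713 + 0.7794i + 0.3534j - 0.4404k
-0.2713 + 0.7794i + 0.3534j - 0.4404k


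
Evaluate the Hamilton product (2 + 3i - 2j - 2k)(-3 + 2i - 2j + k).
-14 - 11i - 5j + 6k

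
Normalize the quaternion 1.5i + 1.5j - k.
0.6396i + 0.6396j - 0.4264k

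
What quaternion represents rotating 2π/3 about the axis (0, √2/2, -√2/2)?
0.5 + 0.6124j - 0.6124k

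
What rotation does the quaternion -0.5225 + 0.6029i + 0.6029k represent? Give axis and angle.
axis = (√2/2, 0, √2/2), θ = 243°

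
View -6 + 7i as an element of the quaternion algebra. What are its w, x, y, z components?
-6 + 7i + 0j + 0k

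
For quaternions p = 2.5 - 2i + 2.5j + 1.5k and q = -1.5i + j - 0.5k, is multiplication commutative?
No: pq = -4.75 - 6.5i - 0.75j + 0.5k ≠ -4.75 - i + 5.75j - 3k = qp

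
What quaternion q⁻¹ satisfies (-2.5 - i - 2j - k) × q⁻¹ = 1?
-0.2041 + 0.0816i + 0.1633j + 0.0816k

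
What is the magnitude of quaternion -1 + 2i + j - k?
√7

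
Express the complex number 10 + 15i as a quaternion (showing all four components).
10 + 15i + 0j + 0k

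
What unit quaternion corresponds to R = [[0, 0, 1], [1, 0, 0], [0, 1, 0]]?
0.5 + 0.5i + 0.5j + 0.5k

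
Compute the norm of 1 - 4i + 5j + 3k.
√51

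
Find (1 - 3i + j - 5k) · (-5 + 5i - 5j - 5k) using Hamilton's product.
-10 - 10i - 50j + 30k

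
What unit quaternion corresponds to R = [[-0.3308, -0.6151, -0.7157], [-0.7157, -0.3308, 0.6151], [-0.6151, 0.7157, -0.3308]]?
-0.0436 - 0.5768i + 0.5768j + 0.5768k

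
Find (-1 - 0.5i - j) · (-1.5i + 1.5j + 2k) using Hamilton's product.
0.75 - 0.5i - 0.5j - 4.25k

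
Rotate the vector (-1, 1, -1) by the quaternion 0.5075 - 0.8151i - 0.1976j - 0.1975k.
(-0.443, -1.434, -0.865)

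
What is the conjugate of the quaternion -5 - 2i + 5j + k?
-5 + 2i - 5j - k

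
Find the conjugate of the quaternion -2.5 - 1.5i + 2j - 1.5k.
-2.5 + 1.5i - 2j + 1.5k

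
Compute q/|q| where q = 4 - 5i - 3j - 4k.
0.4924 - 0.6155i - 0.3693j - 0.4924k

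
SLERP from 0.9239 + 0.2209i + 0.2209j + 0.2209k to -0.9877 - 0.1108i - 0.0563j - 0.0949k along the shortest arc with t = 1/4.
0.9452 + 0.1944i + 0.1806j + 0.1903k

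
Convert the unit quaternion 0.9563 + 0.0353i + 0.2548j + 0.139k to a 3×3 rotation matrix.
[[0.8315, -0.2479, 0.4971], [0.2838, 0.9589, 0.0033], [-0.4775, 0.1383, 0.8677]]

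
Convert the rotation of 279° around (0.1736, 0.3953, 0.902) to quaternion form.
-0.7604 + 0.1127i + 0.2567j + 0.5858k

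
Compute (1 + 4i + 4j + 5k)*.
1 - 4i - 4j - 5k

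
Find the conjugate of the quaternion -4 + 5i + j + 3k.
-4 - 5i - j - 3k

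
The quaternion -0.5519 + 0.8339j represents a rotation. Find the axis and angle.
axis = (0, 1, 0), θ = 247°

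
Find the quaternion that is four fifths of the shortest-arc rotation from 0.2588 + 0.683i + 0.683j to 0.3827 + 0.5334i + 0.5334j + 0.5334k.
0.3677 + 0.5808i + 0.5808j + 0.4361k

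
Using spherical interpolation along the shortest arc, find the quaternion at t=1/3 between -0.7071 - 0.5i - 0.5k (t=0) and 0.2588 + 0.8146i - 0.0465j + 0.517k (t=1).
-0.5757 - 0.6277i + 0.0162j - 0.5237k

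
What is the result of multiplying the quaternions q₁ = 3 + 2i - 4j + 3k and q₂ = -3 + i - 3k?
-2 + 9i + 21j - 14k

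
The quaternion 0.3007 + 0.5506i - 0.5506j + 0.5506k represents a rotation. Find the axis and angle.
axis = (√3/3, -√3/3, √3/3), θ = 145°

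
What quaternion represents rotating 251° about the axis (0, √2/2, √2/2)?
-0.5807 + 0.5757j + 0.5757k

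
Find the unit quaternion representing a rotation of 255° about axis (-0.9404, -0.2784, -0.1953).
-0.6088 - 0.7461i - 0.2209j - 0.1549k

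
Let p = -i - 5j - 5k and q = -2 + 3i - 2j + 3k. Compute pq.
8 - 23i - 2j + 27k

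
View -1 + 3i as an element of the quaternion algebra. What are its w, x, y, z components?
-1 + 3i + 0j + 0k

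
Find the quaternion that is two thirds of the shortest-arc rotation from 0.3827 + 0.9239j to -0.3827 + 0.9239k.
0.4913 + 0.4268j - 0.7593k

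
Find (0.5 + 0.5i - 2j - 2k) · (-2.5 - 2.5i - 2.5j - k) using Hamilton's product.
-7 - 5.5i + 9.25j - 1.75k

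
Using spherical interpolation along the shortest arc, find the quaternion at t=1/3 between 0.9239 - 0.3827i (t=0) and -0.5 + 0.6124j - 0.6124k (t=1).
0.8929 - 0.2868i - 0.2455j + 0.2455k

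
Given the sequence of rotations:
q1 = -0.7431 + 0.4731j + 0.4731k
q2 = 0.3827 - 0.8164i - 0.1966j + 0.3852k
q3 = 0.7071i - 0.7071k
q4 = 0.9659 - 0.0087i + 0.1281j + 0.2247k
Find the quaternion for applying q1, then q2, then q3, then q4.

q2 · q1 = -0.3736 + 0.3314i + 0.7134j - 0.4914k
q3 · q2 · q1 = -0.5818 + 0.2403i + 0.1131j + 0.7686k
q4 · q3 · q2 · q1 = -0.7471 + 0.3102i + 0.0954j + 0.5799k
-0.7471 + 0.3102i + 0.0954j + 0.5799k


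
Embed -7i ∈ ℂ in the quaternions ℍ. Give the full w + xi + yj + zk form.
0 - 7i + 0j + 0k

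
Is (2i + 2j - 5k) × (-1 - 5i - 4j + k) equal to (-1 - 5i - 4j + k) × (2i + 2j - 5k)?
No: pq = 23 - 20i + 21j + 7k ≠ 23 + 16i - 25j + 3k = qp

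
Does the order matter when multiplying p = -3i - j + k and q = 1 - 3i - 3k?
Yes: pq = -6 - 13j - 2k ≠ -6 - 6i + 11j + 4k = qp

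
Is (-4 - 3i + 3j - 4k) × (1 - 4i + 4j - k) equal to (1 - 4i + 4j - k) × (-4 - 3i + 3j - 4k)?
No: pq = -32 + 26i ≠ -32 - 26j = qp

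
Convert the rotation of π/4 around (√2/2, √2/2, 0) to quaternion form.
0.9239 + 0.2706i + 0.2706j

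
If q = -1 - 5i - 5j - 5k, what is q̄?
-1 + 5i + 5j + 5k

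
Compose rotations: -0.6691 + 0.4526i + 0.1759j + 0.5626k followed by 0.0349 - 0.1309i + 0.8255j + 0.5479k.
-0.4176 + 0.4714i - 0.2246j - 0.7436k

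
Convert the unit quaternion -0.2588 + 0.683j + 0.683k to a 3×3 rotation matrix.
[[-0.866, 0.3535, -0.3535], [-0.3535, 0.067, 0.933], [0.3535, 0.933, 0.067]]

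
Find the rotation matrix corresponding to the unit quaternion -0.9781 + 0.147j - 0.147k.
[[0.9136, -0.2876, -0.2876], [0.2876, 0.9568, -0.0432], [0.2876, -0.0432, 0.9568]]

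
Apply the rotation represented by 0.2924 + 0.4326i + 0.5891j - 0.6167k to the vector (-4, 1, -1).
(2.878, 0.248, 3.107)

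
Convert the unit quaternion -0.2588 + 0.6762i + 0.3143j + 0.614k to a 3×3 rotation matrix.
[[0.0484, 0.7429, 0.6677], [0.1073, -0.6685, 0.736], [0.9931, 0.036, -0.1121]]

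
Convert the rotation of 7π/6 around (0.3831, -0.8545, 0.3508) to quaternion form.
-0.2588 + 0.37i - 0.8254j + 0.3388k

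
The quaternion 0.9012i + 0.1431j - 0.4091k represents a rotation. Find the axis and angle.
axis = (0.9012, 0.1431, -0.4091), θ = π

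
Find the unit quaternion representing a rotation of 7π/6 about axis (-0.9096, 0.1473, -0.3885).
-0.2588 - 0.8786i + 0.1423j - 0.3753k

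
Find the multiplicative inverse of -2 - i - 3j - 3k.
-0.087 + 0.0435i + 0.1304j + 0.1304k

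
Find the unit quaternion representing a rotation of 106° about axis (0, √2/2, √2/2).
0.6018 + 0.5647j + 0.5647k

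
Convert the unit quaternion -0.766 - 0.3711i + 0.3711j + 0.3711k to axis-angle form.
axis = (-√3/3, √3/3, √3/3), θ = 280°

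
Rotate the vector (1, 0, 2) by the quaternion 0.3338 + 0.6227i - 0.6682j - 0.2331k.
(-1.474, -1.196, -1.181)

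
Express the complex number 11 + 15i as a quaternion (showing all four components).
11 + 15i + 0j + 0k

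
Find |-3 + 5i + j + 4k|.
√51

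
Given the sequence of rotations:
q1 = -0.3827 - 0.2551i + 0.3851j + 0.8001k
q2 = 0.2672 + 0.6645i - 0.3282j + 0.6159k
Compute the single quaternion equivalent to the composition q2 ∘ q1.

q2 · q1 = -0.2991 - 0.8222i - 0.4603j + 0.1503k
-0.2991 - 0.8222i - 0.4603j + 0.1503k


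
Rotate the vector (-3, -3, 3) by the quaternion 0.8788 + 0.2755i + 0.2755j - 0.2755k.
(-3, -3, 3)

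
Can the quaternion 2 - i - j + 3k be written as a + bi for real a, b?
No. The quaternion 2 - i - j + 3k has j-coefficient y = -1 and k-coefficient z = 3, not both zero, so it does not lie in the complex subalgebra spanned by 1 and i.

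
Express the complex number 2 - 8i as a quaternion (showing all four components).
2 - 8i + 0j + 0k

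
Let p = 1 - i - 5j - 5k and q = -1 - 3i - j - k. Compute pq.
-14 - 2i + 18j - 10k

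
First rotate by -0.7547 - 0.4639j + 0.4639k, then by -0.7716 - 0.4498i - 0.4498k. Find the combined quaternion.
0.791 + 0.1308i + 0.5666j + 0.1902k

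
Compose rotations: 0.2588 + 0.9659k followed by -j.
-0.9659i - 0.2588j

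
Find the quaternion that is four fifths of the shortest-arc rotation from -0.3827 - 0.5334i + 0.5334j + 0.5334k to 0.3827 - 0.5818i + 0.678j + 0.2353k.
0.2343 - 0.6081i + 0.6887j + 0.3177k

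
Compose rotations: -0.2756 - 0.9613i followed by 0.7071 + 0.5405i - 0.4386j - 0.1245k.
0.3247 - 0.8287i + 0.2406j - 0.3873k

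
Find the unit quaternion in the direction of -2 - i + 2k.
-0.6667 - 0.3333i + 0.6667k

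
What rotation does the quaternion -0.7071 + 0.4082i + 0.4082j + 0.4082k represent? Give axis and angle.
axis = (√3/3, √3/3, √3/3), θ = 3π/2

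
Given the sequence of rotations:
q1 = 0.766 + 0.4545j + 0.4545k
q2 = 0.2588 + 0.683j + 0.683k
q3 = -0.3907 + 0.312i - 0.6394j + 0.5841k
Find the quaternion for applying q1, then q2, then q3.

q2 · q1 = -0.4226 + 0.6408j + 0.6408k
q3 · q2 · q1 = 0.2005 - 0.9159i - 0.1801j - 0.2973k
0.2005 - 0.9159i - 0.1801j - 0.2973k


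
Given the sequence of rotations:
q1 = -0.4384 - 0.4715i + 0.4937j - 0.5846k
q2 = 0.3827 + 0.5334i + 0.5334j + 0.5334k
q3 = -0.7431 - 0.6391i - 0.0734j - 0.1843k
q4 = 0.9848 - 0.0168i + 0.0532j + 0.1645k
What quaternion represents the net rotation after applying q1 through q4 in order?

q2 · q1 = 0.1322 - 0.9895i + 0.0154j + 0.0573k
q3 · q2 · q1 = -0.7189 + 0.6494i + 0.1978j - 0.1494k
q4 · q3 · q2 · q1 = -0.683 + 0.6111i + 0.2609j - 0.3033k
-0.683 + 0.6111i + 0.2609j - 0.3033k


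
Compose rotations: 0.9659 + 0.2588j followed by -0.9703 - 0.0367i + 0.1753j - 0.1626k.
-0.9826 + 0.0066i - 0.0818j - 0.1666k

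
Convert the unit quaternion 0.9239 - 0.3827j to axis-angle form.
axis = (0, -1, 0), θ = π/4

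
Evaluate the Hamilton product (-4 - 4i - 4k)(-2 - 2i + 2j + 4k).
16 + 24i + 16j - 16k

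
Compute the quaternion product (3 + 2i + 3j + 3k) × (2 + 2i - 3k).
11 + i + 18j - 9k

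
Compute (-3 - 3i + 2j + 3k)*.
-3 + 3i - 2j - 3k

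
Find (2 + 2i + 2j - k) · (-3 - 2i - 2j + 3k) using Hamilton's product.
5 - 6i - 14j + 9k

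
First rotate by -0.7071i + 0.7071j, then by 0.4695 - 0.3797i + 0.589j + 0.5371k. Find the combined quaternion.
-0.685 - 0.7118i - 0.0478j + 0.148k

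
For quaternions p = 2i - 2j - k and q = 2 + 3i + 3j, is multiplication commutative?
No: pq = 7i - 7j + 10k ≠ i - j - 14k = qp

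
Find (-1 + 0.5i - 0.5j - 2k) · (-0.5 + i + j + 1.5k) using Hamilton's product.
3.5 - 3.5j + 0.5k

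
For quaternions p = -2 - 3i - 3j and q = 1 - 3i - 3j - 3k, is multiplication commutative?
No: pq = -20 + 12i - 6j + 6k ≠ -20 - 6i + 12j + 6k = qp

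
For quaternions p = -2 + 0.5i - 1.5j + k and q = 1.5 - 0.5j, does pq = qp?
No: pq = -3.75 + 1.25i - 1.25j + 1.25k ≠ -3.75 + 0.25i - 1.25j + 1.75k = qp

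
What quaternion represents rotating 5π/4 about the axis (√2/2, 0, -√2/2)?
-0.3827 + 0.6533i - 0.6533k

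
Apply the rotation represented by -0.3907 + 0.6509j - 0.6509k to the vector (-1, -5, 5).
(0.695, -5.509, 4.491)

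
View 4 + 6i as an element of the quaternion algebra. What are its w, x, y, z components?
4 + 6i + 0j + 0k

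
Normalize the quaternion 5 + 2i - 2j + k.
0.8575 + 0.343i - 0.343j + 0.1715k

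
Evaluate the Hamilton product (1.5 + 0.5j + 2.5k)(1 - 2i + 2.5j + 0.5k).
-1 - 9i - 0.75j + 4.25k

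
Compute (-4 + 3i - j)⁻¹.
-0.1538 - 0.1154i + 0.0385j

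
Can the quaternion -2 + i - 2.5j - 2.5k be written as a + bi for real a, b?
No. The quaternion -2 + i - 2.5j - 2.5k has j-coefficient y = -2.5 and k-coefficient z = -2.5, not both zero, so it does not lie in the complex subalgebra spanned by 1 and i.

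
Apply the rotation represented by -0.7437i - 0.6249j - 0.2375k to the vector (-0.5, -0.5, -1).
(-0.871, -0.652, 0.562)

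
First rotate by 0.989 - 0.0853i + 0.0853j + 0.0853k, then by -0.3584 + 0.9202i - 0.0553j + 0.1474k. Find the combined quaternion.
-0.2838 + 0.9234i - 0.1763j + 0.189k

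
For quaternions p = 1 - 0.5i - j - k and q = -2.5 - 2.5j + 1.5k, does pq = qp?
No: pq = -3.5 - 2.75i + 0.75j + 5.25k ≠ -3.5 + 5.25i - 0.75j + 2.75k = qp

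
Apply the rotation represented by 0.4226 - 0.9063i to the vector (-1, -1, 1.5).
(-1, 1.792, -0.198)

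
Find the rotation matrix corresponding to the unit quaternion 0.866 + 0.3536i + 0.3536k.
[[0.7499, -0.6124, 0.2501], [0.6124, 0.4999, -0.6124], [0.2501, 0.6124, 0.7499]]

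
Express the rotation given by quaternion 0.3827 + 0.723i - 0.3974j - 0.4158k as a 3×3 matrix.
[[0.3384, -0.2564, -0.9054], [-0.8929, -0.3912, -0.2229], [-0.2971, 0.8839, -0.3613]]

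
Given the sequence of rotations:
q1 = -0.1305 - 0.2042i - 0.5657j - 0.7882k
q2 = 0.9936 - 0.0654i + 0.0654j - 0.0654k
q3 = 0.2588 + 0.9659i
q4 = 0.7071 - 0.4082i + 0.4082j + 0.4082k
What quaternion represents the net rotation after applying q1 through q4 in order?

q2 · q1 = -0.1576 - 0.2829i - 0.6088j - 0.7243k
q3 · q2 · q1 = 0.2325 - 0.2254i + 0.542j - 0.7755k
q4 · q3 · q2 · q1 = 0.1677 - 0.7921i + 0.0696j - 0.5827k
0.1677 - 0.7921i + 0.0696j - 0.5827k


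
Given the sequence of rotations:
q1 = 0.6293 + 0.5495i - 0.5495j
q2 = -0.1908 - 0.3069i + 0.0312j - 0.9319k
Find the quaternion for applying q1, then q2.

q2 · q1 = 0.0657 - 0.8101i - 0.3876j - 0.4349k
0.0657 - 0.8101i - 0.3876j - 0.4349k


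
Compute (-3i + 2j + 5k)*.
3i - 2j - 5k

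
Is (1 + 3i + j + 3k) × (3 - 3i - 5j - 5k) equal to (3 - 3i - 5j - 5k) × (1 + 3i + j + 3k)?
No: pq = 32 + 16i + 4j - 8k ≠ 32 - 4i - 8j + 16k = qp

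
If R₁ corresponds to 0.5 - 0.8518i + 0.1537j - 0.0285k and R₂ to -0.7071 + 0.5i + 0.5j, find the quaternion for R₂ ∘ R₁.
-0.0045 + 0.8381i + 0.1556j + 0.5229k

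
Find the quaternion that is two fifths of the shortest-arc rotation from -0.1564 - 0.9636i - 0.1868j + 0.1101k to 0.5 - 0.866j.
0.159 - 0.7528i - 0.6329j + 0.086k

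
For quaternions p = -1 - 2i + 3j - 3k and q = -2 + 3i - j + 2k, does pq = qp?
No: pq = 17 + 4i - 10j - 3k ≠ 17 - 2i + 11k = qp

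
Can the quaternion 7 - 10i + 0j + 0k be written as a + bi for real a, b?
Yes. The quaternion 7 - 10i has j- and k-coefficients y = z = 0, so it lies in the complex subalgebra spanned by 1 and i.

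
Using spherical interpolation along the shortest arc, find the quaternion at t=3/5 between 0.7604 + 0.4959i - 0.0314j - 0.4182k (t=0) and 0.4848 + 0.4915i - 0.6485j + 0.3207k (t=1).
0.6865 + 0.5667i - 0.4551j + 0.0212k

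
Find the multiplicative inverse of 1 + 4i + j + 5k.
0.0233 - 0.093i - 0.0233j - 0.1163k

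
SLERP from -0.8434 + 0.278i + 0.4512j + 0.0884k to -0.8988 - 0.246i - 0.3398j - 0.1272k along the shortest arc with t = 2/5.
-0.9866 + 0.0729i + 0.1459j + 0.0004k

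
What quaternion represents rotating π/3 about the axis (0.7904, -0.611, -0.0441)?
0.866 + 0.3952i - 0.3055j - 0.0221k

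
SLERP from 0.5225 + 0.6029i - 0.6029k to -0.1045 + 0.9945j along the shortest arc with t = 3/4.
0.2886 + 0.2234i - 0.9038j - 0.2234k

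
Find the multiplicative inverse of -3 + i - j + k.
-0.25 - 0.0833i + 0.0833j - 0.0833k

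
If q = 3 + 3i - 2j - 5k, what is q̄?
3 - 3i + 2j + 5k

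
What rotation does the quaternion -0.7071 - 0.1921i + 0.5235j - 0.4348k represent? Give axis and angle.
axis = (-0.2717, 0.7403, -0.6149), θ = 3π/2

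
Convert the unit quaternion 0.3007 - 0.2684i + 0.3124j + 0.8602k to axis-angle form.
axis = (-0.2814, 0.3276, 0.9019), θ = 145°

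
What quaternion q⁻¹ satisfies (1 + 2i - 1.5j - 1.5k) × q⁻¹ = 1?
0.1053 - 0.2105i + 0.1579j + 0.1579k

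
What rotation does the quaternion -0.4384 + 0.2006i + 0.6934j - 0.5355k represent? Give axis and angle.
axis = (0.2232, 0.7715, -0.5958), θ = 232°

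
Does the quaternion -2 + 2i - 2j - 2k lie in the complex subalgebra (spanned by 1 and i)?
No. The quaternion -2 + 2i - 2j - 2k has j-coefficient y = -2 and k-coefficient z = -2, not both zero, so it does not lie in the complex subalgebra spanned by 1 and i.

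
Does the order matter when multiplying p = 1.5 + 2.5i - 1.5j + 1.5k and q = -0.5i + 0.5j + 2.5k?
Yes: pq = -1.75 - 5.25i - 6.25j + 4.25k ≠ -1.75 + 3.75i + 7.75j + 3.25k = qp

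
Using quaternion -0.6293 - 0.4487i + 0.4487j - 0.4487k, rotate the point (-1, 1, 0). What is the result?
(-1.162, 0.033, -0.805)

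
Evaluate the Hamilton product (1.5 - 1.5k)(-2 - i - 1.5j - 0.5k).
-3.75 - 3.75i - 0.75j + 2.25k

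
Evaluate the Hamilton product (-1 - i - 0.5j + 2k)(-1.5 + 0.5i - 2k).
6 + 2i - 0.25j - 0.75k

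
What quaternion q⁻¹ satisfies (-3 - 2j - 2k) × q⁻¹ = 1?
-0.1765 + 0.1176j + 0.1176k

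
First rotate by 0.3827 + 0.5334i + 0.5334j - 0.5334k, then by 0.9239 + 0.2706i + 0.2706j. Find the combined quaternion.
0.0649 + 0.452i + 0.7407j - 0.4928k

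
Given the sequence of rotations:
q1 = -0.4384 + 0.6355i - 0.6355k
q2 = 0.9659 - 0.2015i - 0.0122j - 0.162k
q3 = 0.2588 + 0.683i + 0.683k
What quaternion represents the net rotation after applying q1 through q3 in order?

q2 · q1 = -0.3983 + 0.7099i - 0.2257j - 0.5351k
q3 · q2 · q1 = -0.2225 + 0.0658i + 0.7919j - 0.5647k
-0.2225 + 0.0658i + 0.7919j - 0.5647k


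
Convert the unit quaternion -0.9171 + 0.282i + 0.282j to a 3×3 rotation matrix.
[[0.841, 0.159, -0.5172], [0.159, 0.841, 0.5172], [0.5172, -0.5172, 0.6819]]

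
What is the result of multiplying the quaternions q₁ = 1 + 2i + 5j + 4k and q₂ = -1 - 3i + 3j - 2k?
-2 - 27i - 10j + 15k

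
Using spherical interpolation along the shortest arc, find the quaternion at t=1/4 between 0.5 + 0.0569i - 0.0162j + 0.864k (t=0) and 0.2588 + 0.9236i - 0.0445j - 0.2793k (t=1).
0.3582 - 0.2898i + 0.0017j + 0.8875k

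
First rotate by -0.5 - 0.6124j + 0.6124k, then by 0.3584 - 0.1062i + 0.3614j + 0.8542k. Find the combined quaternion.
-0.481 + 0.7975i - 0.3351j - 0.1426k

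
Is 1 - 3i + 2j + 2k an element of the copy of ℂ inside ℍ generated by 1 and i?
No. The quaternion 1 - 3i + 2j + 2k has j-coefficient y = 2 and k-coefficient z = 2, not both zero, so it does not lie in the complex subalgebra spanned by 1 and i.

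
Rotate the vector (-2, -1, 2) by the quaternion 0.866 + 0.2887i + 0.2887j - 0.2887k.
(-1.333, -1.333, 2.333)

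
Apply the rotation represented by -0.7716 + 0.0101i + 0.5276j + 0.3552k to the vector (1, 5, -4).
(6.213, 1.638, 0.845)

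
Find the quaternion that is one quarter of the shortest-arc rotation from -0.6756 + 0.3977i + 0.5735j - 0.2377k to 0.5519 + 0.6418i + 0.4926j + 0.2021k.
-0.4057 + 0.5848i + 0.6884j - 0.1399k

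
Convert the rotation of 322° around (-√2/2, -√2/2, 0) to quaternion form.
-0.9455 - 0.2302i - 0.2302j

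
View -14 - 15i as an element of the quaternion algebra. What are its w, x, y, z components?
-14 - 15i + 0j + 0k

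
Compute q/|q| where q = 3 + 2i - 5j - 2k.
0.4629 + 0.3086i - 0.7715j - 0.3086k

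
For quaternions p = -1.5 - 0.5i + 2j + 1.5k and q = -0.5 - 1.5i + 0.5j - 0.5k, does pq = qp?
No: pq = -0.25 + 0.75i - 4.25j + 2.75k ≠ -0.25 + 4.25i + 0.75j - 2.75k = qp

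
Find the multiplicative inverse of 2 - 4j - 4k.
0.0556 + 0.1111j + 0.1111k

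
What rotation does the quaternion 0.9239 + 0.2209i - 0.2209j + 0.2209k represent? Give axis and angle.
axis = (√3/3, -√3/3, √3/3), θ = π/4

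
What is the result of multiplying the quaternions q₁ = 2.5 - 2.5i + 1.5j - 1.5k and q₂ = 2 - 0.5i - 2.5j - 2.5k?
3.75 - 13.75i - 8.75j - 2.25k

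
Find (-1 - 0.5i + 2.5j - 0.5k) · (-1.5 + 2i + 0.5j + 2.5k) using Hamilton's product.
2.5 + 5.25i - 4j - 7k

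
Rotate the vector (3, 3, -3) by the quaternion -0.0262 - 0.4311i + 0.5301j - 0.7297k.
(-5.171, -0.178, -0.481)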